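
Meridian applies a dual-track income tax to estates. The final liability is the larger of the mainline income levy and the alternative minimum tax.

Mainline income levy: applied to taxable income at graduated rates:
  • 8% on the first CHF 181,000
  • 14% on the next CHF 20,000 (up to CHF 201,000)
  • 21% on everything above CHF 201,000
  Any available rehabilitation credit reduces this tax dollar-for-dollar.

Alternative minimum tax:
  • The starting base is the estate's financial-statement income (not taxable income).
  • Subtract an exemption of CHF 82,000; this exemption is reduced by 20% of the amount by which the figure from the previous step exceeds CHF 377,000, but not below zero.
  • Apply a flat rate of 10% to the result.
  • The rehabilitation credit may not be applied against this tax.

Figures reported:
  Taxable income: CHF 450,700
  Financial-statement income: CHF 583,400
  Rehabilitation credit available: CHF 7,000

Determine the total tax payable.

CHF 62,717

Alternative minimum tax:
  Base (financial-statement income): CHF 583,400
  Exemption: CHF 82,000 − 20% × (CHF 583,400 − CHF 377,000) = CHF 82,000 − CHF 41,280 = CHF 40,720
  Base: CHF 583,400 − CHF 40,720 = CHF 542,680
  CHF 542,680 × 10% = CHF 54,268

Mainline income levy:
  CHF 181,000 × 8% = CHF 14,480
  CHF 20,000 × 14% = CHF 2,800
  CHF 249,700 × 21% = CHF 52,437
  → CHF 69,717
  Less rehabilitation credit CHF 7,000 → CHF 62,717

CHF 62,717 > CHF 54,268, so the mainline income levy governs.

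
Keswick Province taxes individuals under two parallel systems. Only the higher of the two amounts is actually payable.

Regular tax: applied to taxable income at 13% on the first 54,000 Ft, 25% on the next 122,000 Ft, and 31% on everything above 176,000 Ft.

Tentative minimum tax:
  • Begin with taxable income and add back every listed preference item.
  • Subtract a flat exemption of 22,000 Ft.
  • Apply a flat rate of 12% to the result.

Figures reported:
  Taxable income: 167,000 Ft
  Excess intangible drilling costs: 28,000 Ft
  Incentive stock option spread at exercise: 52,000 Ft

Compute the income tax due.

35,270 Ft

Tentative minimum tax:
  Adjusted income: 167,000 Ft + 28,000 Ft + 52,000 Ft = 247,000 Ft
  Less exemption 22,000 Ft → base 225,000 Ft
  225,000 Ft × 12% = 27,000 Ft

Regular tax:
  54,000 Ft × 13% = 7,020 Ft
  113,000 Ft × 25% = 28,250 Ft
  → 35,270 Ft

35,270 Ft > 27,000 Ft, so the regular tax governs.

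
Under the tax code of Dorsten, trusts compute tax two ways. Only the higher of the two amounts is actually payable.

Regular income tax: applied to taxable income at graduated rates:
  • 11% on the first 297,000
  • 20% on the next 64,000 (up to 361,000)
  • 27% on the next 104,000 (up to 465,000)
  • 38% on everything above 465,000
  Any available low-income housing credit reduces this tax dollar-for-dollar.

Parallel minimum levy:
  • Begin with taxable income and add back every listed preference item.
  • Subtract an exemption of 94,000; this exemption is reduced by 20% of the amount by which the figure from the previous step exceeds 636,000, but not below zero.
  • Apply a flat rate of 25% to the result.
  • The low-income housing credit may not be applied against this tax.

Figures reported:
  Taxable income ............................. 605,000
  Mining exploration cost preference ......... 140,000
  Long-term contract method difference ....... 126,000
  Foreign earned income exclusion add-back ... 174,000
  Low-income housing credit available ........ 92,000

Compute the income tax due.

258,200

Parallel minimum levy:
  Adjusted income: 605,000 + 140,000 + 126,000 + 174,000 = 1,045,000
  Exemption: 94,000 − 20% × (1,045,000 − 636,000) = 94,000 − 81,800 = 12,200
  Base: 1,045,000 − 12,200 = 1,032,800
  1,032,800 × 25% = 258,200

Regular income tax:
  297,000 × 11% = 32,670
  64,000 × 20% = 12,800
  104,000 × 27% = 28,080
  140,000 × 38% = 53,200
  → 126,750
  Less low-income housing credit 92,000 → 34,750

258,200 > 34,750, so the parallel minimum levy is the binding amount.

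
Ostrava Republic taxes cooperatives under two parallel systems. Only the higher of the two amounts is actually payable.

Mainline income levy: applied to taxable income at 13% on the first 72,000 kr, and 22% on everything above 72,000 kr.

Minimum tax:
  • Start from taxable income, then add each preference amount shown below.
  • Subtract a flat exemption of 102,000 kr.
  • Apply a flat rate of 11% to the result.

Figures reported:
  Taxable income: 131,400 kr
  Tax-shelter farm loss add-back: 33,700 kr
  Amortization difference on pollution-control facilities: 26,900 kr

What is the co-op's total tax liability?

22,428 kr

Minimum tax:
  Adjusted income: 131,400 kr + 33,700 kr + 26,900 kr = 192,000 kr
  Less exemption 102,000 kr → base 90,000 kr
  90,000 kr × 11% = 9,900 kr

Mainline income levy:
  72,000 kr × 13% = 9,360 kr
  59,400 kr × 22% = 13,068 kr
  → 22,428 kr

22,428 kr > 9,900 kr, so the mainline income levy governs.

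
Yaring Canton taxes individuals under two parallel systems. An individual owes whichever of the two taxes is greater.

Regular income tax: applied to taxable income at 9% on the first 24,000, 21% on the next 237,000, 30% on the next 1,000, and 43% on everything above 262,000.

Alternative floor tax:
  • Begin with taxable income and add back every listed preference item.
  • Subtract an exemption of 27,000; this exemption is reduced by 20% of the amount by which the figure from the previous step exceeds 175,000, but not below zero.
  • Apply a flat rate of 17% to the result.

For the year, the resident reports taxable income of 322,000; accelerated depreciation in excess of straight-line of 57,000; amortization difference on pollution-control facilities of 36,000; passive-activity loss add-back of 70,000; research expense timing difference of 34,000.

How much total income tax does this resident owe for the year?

88,230

Alternative floor tax:
  Adjusted income: 322,000 + 57,000 + 36,000 + 70,000 + 34,000 = 519,000
  Exemption: 20% × (519,000 − 175,000) = 68,800 ≥ 27,000, so the exemption is fully phased out
  Base: 519,000 − 0 = 519,000
  519,000 × 17% = 88,230

Regular income tax:
  24,000 × 9% = 2,160
  237,000 × 21% = 49,770
  1,000 × 30% = 300
  60,000 × 43% = 25,800
  → 78,030

88,230 > 78,030, so the alternative floor tax is the binding amount.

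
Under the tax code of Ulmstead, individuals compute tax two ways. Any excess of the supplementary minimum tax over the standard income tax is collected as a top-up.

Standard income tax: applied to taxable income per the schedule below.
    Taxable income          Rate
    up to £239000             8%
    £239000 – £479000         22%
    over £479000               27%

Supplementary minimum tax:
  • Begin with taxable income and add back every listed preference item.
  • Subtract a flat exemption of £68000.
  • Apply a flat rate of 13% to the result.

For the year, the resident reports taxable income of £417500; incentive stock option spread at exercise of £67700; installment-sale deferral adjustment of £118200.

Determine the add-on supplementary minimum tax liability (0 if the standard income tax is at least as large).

£11212

Supplementary minimum tax:
  Adjusted income: £417500 + £67700 + £118200 = £603400
  Less exemption £68000 → base £535400
  £535400 × 13% = £69602

Standard income tax:
  £239000 × 8% = £19120
  £178500 × 22% = £39270
  → £58390

Excess of supplementary minimum tax over standard income tax: £69602 − £58390 = £11212.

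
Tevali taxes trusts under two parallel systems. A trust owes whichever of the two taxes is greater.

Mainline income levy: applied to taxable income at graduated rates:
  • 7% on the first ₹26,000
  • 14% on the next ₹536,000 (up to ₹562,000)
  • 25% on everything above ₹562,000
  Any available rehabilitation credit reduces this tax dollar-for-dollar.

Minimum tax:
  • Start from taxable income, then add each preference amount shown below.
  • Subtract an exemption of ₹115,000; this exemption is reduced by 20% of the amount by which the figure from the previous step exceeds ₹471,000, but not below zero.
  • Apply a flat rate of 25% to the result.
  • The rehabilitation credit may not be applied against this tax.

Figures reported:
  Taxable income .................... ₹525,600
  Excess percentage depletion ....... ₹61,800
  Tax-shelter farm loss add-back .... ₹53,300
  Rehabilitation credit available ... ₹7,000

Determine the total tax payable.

₹139,910

Minimum tax:
  Adjusted income: ₹525,600 + ₹61,800 + ₹53,300 = ₹640,700
  Exemption: ₹115,000 − 20% × (₹640,700 − ₹471,000) = ₹115,000 − ₹33,940 = ₹81,060
  Base: ₹640,700 − ₹81,060 = ₹559,640
  ₹559,640 × 25% = ₹139,910

Mainline income levy:
  ₹26,000 × 7% = ₹1,820
  ₹499,600 × 14% = ₹69,944
  → ₹71,764
  Less rehabilitation credit ₹7,000 → ₹64,764

₹139,910 > ₹64,764, so the minimum tax is the binding amount.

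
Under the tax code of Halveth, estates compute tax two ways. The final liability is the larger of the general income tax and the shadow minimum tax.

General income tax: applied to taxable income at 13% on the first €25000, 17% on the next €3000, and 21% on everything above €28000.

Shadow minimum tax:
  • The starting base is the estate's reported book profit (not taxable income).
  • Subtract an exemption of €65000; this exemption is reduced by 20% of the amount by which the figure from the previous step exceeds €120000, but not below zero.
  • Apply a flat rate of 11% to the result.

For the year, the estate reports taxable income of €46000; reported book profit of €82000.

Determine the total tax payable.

General income tax:
  €25000 × 13% = €3250
  €3000 × 17% = €510
  €18000 × 21% = €3780
  → €7540

Shadow minimum tax:
  Base (reported book profit): €82000
  Exemption: €82000 ≤ €120000, so full €65000 applies
  Base: €82000 − €65000 = €17000
  €17000 × 11% = €1870

€7540 > €1870, so the general income tax governs.

€7540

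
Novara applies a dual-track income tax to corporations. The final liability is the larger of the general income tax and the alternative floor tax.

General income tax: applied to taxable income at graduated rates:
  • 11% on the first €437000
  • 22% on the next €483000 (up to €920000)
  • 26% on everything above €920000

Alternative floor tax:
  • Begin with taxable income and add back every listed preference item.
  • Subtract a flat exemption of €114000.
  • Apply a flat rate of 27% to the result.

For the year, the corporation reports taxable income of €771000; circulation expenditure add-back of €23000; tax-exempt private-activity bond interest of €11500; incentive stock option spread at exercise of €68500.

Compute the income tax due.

Alternative floor tax:
  Adjusted income: €771000 + €23000 + €11500 + €68500 = €874000
  Less exemption €114000 → base €760000
  €760000 × 27% = €205200

General income tax:
  €437000 × 11% = €48070
  €334000 × 22% = €73480
  → €121550

€205200 > €121550, so the alternative floor tax is the binding amount.

€205200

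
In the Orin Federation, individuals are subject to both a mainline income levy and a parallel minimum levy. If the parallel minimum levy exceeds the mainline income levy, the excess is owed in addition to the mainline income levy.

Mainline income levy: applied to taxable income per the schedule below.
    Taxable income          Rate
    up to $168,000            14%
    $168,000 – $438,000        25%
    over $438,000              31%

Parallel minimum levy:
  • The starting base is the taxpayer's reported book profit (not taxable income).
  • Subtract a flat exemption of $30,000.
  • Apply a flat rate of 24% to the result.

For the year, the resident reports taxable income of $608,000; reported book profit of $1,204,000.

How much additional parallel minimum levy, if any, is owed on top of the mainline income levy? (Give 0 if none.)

Parallel minimum levy:
  Base (reported book profit): $1,204,000
  Less exemption $30,000 → base $1,174,000
  $1,174,000 × 24% = $281,760

Mainline income levy:
  $168,000 × 14% = $23,520
  $270,000 × 25% = $67,500
  $170,000 × 31% = $52,700
  → $143,720

Excess of parallel minimum levy over mainline income levy: $281,760 − $143,720 = $138,040.

$138,040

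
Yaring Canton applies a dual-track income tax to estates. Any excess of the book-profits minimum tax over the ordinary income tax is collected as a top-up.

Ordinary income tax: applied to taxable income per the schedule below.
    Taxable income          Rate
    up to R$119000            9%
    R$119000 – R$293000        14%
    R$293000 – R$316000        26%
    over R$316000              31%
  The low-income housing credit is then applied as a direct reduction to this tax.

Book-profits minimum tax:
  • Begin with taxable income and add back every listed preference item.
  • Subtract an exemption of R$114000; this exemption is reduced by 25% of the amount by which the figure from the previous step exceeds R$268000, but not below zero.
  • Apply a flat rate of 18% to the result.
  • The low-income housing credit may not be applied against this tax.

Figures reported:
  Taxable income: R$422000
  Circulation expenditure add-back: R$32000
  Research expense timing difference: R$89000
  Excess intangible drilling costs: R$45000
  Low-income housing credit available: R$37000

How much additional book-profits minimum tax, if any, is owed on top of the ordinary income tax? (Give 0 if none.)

R$62810

Ordinary income tax:
  R$119000 × 9% = R$10710
  R$174000 × 14% = R$24360
  R$23000 × 26% = R$5980
  R$106000 × 31% = R$32860
  → R$73910
  Less low-income housing credit R$37000 → R$36910

Book-profits minimum tax:
  Adjusted income: R$422000 + R$32000 + R$89000 + R$45000 = R$588000
  Exemption: R$114000 − 25% × (R$588000 − R$268000) = R$114000 − R$80000 = R$34000
  Base: R$588000 − R$34000 = R$554000
  R$554000 × 18% = R$99720

Excess of book-profits minimum tax over ordinary income tax: R$99720 − R$36910 = R$62810.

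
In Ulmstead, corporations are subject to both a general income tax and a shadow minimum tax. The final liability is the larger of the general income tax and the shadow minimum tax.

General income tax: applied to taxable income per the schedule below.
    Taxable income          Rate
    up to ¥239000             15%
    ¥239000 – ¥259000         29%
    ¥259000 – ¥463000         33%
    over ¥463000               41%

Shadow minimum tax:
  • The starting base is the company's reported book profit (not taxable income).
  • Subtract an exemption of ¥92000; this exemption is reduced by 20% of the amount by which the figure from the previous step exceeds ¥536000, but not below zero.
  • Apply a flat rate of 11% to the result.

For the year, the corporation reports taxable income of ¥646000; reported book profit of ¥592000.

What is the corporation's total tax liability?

¥184000

Shadow minimum tax:
  Base (reported book profit): ¥592000
  Exemption: ¥92000 − 20% × (¥592000 − ¥536000) = ¥92000 − ¥11200 = ¥80800
  Base: ¥592000 − ¥80800 = ¥511200
  ¥511200 × 11% = ¥56232

General income tax:
  ¥239000 × 15% = ¥35850
  ¥20000 × 29% = ¥5800
  ¥204000 × 33% = ¥67320
  ¥183000 × 41% = ¥75030
  → ¥184000

¥184000 > ¥56232, so the general income tax governs.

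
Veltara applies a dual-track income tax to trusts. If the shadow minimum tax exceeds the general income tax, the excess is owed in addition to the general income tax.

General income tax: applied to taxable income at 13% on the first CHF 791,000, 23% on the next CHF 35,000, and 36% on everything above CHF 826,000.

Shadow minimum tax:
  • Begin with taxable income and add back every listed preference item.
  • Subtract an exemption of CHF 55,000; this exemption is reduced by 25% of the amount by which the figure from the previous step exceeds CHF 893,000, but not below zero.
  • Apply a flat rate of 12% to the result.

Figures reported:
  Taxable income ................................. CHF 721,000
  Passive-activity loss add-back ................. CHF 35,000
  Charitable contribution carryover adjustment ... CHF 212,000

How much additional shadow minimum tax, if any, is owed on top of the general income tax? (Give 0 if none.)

Shadow minimum tax:
  Adjusted income: CHF 721,000 + CHF 35,000 + CHF 212,000 = CHF 968,000
  Exemption: CHF 55,000 − 25% × (CHF 968,000 − CHF 893,000) = CHF 55,000 − CHF 18,750 = CHF 36,250
  Base: CHF 968,000 − CHF 36,250 = CHF 931,750
  CHF 931,750 × 12% = CHF 111,810

General income tax:
  CHF 721,000 × 13% = CHF 93,730

Excess of shadow minimum tax over general income tax: CHF 111,810 − CHF 93,730 = CHF 18,080.

CHF 18,080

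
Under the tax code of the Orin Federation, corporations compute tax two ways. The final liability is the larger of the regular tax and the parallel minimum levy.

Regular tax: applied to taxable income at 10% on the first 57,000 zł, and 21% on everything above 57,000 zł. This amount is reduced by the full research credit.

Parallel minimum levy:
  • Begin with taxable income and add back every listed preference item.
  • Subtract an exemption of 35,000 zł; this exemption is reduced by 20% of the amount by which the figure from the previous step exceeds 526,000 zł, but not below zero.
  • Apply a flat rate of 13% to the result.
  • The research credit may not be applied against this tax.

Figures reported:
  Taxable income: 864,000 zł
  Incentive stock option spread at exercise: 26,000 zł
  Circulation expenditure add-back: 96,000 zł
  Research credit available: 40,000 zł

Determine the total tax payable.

135,170 zł

Parallel minimum levy:
  Adjusted income: 864,000 zł + 26,000 zł + 96,000 zł = 986,000 zł
  Exemption: 20% × (986,000 zł − 526,000 zł) = 92,000 zł ≥ 35,000 zł, so the exemption is fully phased out
  Base: 986,000 zł − 0 zł = 986,000 zł
  986,000 zł × 13% = 128,180 zł

Regular tax:
  57,000 zł × 10% = 5,700 zł
  807,000 zł × 21% = 169,470 zł
  → 175,170 zł
  Less research credit 40,000 zł → 135,170 zł

135,170 zł > 128,180 zł, so the regular tax governs.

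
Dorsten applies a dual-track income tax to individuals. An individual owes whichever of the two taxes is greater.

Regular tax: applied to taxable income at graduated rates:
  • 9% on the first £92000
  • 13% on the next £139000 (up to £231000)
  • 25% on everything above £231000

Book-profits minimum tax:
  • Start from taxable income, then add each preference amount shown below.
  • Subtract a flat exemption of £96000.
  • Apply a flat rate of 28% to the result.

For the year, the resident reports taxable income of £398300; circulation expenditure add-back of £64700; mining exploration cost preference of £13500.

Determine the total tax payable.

Regular tax:
  £92000 × 9% = £8280
  £139000 × 13% = £18070
  £167300 × 25% = £41825
  → £68175

Book-profits minimum tax:
  Adjusted income: £398300 + £64700 + £13500 = £476500
  Less exemption £96000 → base £380500
  £380500 × 28% = £106540

£106540 > £68175, so the book-profits minimum tax is the binding amount.

£106540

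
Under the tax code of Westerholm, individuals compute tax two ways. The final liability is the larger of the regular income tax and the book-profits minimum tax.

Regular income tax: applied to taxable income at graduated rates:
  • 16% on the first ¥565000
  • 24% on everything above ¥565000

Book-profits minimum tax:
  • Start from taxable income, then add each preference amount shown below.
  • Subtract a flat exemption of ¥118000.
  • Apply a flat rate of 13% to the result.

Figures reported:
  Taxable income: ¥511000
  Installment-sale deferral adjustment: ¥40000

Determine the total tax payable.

¥81760

Regular income tax:
  ¥511000 × 16% = ¥81760

Book-profits minimum tax:
  Adjusted income: ¥511000 + ¥40000 = ¥551000
  Less exemption ¥118000 → base ¥433000
  ¥433000 × 13% = ¥56290

¥81760 > ¥56290, so the regular income tax governs.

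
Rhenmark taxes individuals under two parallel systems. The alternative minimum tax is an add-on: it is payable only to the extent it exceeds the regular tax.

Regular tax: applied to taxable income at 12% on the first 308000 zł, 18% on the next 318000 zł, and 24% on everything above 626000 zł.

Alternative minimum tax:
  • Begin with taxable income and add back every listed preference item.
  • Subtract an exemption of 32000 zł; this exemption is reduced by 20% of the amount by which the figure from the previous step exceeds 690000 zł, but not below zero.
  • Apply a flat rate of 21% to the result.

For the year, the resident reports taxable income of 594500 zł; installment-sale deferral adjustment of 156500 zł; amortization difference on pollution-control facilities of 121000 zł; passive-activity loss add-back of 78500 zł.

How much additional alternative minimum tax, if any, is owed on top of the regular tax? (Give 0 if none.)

Regular tax:
  308000 zł × 12% = 36960 zł
  286500 zł × 18% = 51570 zł
  → 88530 zł

Alternative minimum tax:
  Adjusted income: 594500 zł + 156500 zł + 121000 zł + 78500 zł = 950500 zł
  Exemption: 20% × (950500 zł − 690000 zł) = 52100 zł ≥ 32000 zł, so the exemption is fully phased out
  Base: 950500 zł − 0 zł = 950500 zł
  950500 zł × 21% = 199605 zł

Excess of alternative minimum tax over regular tax: 199605 zł − 88530 zł = 111075 zł.

111075 zł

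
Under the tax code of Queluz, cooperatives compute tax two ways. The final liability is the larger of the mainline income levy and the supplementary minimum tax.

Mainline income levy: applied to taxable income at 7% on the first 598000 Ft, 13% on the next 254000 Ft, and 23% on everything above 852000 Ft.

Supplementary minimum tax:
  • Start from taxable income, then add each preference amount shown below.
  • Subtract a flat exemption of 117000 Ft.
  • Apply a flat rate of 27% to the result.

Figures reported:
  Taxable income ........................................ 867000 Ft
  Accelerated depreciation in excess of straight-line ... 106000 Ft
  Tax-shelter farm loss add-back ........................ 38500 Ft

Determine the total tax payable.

Supplementary minimum tax:
  Adjusted income: 867000 Ft + 106000 Ft + 38500 Ft = 1011500 Ft
  Less exemption 117000 Ft → base 894500 Ft
  894500 Ft × 27% = 241515 Ft

Mainline income levy:
  598000 Ft × 7% = 41860 Ft
  254000 Ft × 13% = 33020 Ft
  15000 Ft × 23% = 3450 Ft
  → 78330 Ft

241515 Ft > 78330 Ft, so the supplementary minimum tax is the binding amount.

241515 Ft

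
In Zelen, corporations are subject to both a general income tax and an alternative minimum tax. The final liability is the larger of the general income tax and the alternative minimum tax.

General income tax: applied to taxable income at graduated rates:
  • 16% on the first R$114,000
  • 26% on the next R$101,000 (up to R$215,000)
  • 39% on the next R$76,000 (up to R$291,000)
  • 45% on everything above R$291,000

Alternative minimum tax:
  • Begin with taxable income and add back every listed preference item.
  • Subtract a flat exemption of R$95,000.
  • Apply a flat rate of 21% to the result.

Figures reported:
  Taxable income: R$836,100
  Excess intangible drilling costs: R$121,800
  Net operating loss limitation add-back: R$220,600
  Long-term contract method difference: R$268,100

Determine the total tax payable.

General income tax:
  R$114,000 × 16% = R$18,240
  R$101,000 × 26% = R$26,260
  R$76,000 × 39% = R$29,640
  R$545,100 × 45% = R$245,295
  → R$319,435

Alternative minimum tax:
  Adjusted income: R$836,100 + R$121,800 + R$220,600 + R$268,100 = R$1,446,600
  Less exemption R$95,000 → base R$1,351,600
  R$1,351,600 × 21% = R$283,836

R$319,435 > R$283,836, so the general income tax governs.

R$319,435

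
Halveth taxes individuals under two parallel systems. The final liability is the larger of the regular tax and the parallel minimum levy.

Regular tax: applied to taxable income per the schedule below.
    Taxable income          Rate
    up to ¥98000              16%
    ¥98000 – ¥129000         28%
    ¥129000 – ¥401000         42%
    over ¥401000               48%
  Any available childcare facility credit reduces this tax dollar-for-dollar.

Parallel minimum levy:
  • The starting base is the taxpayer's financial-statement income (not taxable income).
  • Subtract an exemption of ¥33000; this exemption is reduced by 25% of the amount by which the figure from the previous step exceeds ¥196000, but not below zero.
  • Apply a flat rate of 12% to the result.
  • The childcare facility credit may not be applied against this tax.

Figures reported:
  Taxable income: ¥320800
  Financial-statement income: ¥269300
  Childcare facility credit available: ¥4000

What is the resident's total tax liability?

Parallel minimum levy:
  Base (financial-statement income): ¥269300
  Exemption: ¥33000 − 25% × (¥269300 − ¥196000) = ¥33000 − ¥18325 = ¥14675
  Base: ¥269300 − ¥14675 = ¥254625
  ¥254625 × 12% = ¥30555

Regular tax:
  ¥98000 × 16% = ¥15680
  ¥31000 × 28% = ¥8680
  ¥191800 × 42% = ¥80556
  → ¥104916
  Less childcare facility credit ¥4000 → ¥100916

¥100916 > ¥30555, so the regular tax governs.

¥100916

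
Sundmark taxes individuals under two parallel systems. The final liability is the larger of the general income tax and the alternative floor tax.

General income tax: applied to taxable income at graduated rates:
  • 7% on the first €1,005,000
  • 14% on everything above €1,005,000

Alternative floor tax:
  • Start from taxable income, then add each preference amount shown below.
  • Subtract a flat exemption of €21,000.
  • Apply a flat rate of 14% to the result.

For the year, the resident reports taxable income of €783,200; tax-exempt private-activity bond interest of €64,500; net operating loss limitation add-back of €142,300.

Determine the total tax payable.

Alternative floor tax:
  Adjusted income: €783,200 + €64,500 + €142,300 = €990,000
  Less exemption €21,000 → base €969,000
  €969,000 × 14% = €135,660

General income tax:
  €783,200 × 7% = €54,824

€135,660 > €54,824, so the alternative floor tax is the binding amount.

€135,660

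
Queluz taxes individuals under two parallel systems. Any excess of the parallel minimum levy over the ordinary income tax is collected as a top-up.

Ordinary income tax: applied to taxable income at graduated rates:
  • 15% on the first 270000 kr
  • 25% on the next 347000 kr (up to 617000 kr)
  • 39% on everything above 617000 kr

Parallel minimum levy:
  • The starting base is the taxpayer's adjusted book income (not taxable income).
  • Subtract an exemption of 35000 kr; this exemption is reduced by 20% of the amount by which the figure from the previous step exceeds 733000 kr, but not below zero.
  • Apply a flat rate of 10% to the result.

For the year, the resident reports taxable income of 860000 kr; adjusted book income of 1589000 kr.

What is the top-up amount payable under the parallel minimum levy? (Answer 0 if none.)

Parallel minimum levy:
  Base (adjusted book income): 1589000 kr
  Exemption: 20% × (1589000 kr − 733000 kr) = 171200 kr ≥ 35000 kr, so the exemption is fully phased out
  Base: 1589000 kr − 0 kr = 1589000 kr
  1589000 kr × 10% = 158900 kr

Ordinary income tax:
  270000 kr × 15% = 40500 kr
  347000 kr × 25% = 86750 kr
  243000 kr × 39% = 94770 kr
  → 222020 kr

158900 kr ≤ 222020 kr, so no add-on is due.

0 kr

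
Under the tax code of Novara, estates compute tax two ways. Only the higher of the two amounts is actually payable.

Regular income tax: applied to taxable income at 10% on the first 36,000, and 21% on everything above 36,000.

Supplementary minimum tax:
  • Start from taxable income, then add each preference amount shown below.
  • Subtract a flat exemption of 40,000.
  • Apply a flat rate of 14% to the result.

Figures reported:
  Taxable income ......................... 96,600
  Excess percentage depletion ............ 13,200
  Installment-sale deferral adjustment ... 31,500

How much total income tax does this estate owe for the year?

16,326

Regular income tax:
  36,000 × 10% = 3,600
  60,600 × 21% = 12,726
  → 16,326

Supplementary minimum tax:
  Adjusted income: 96,600 + 13,200 + 31,500 = 141,300
  Less exemption 40,000 → base 101,300
  101,300 × 14% = 14,182

16,326 > 14,182, so the regular income tax governs.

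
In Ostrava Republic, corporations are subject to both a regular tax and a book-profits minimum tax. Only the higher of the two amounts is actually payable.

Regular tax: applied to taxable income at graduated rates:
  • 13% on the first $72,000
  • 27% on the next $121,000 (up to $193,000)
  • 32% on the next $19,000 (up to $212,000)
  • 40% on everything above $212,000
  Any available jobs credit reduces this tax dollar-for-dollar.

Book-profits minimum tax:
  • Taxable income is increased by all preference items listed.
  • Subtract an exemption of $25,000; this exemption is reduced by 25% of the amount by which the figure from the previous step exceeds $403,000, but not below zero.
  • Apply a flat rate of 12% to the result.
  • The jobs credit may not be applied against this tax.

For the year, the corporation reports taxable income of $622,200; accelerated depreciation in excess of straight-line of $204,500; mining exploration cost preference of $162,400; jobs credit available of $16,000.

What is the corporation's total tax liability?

$196,190

Book-profits minimum tax:
  Adjusted income: $622,200 + $204,500 + $162,400 = $989,100
  Exemption: 25% × ($989,100 − $403,000) = $146,525 ≥ $25,000, so the exemption is fully phased out
  Base: $989,100 − $0 = $989,100
  $989,100 × 12% = $118,692

Regular tax:
  $72,000 × 13% = $9,360
  $121,000 × 27% = $32,670
  $19,000 × 32% = $6,080
  $410,200 × 40% = $164,080
  → $212,190
  Less jobs credit $16,000 → $196,190

$196,190 > $118,692, so the regular tax governs.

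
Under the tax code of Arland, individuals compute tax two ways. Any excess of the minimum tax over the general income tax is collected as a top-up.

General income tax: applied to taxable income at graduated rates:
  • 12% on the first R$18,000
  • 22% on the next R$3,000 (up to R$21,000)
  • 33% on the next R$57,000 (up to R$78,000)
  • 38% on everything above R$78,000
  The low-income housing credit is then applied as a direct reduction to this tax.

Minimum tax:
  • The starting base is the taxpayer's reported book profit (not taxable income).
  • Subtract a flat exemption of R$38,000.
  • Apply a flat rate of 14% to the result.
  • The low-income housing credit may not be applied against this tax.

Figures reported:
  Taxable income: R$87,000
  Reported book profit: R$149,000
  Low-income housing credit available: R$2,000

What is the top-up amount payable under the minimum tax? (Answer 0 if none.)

R$0

Minimum tax:
  Base (reported book profit): R$149,000
  Less exemption R$38,000 → base R$111,000
  R$111,000 × 14% = R$15,540

General income tax:
  R$18,000 × 12% = R$2,160
  R$3,000 × 22% = R$660
  R$57,000 × 33% = R$18,810
  R$9,000 × 38% = R$3,420
  → R$25,050
  Less low-income housing credit R$2,000 → R$23,050

R$15,540 ≤ R$23,050, so no add-on is due.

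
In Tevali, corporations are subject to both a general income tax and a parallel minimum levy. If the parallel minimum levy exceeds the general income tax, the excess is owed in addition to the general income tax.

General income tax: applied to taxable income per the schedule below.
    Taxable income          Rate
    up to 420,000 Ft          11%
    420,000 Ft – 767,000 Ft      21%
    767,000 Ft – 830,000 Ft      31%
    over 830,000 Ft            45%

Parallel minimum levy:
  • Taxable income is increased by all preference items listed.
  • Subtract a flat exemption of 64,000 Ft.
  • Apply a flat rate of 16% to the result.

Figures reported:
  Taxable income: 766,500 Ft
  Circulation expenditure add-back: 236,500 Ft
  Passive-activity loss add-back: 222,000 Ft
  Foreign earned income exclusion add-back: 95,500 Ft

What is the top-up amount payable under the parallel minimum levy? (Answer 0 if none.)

82,075 Ft

General income tax:
  420,000 Ft × 11% = 46,200 Ft
  346,500 Ft × 21% = 72,765 Ft
  → 118,965 Ft

Parallel minimum levy:
  Adjusted income: 766,500 Ft + 236,500 Ft + 222,000 Ft + 95,500 Ft = 1,320,500 Ft
  Less exemption 64,000 Ft → base 1,256,500 Ft
  1,256,500 Ft × 16% = 201,040 Ft

Excess of parallel minimum levy over general income tax: 201,040 Ft − 118,965 Ft = 82,075 Ft.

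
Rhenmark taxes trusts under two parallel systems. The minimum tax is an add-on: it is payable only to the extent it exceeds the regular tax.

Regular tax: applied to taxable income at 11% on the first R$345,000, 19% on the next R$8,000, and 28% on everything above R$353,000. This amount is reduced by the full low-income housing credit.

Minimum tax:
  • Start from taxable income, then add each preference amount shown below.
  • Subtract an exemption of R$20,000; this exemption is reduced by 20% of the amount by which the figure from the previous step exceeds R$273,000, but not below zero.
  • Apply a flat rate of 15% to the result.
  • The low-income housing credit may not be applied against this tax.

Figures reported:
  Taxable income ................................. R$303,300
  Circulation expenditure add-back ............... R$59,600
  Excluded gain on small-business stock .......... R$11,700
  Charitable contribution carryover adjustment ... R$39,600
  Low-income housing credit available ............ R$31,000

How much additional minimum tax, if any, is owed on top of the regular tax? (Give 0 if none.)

R$59,767

Minimum tax:
  Adjusted income: R$303,300 + R$59,600 + R$11,700 + R$39,600 = R$414,200
  Exemption: 20% × (R$414,200 − R$273,000) = R$28,240 ≥ R$20,000, so the exemption is fully phased out
  Base: R$414,200 − R$0 = R$414,200
  R$414,200 × 15% = R$62,130

Regular tax:
  R$303,300 × 11% = R$33,363
  Less low-income housing credit R$31,000 → R$2,363

Excess of minimum tax over regular tax: R$62,130 − R$2,363 = R$59,767.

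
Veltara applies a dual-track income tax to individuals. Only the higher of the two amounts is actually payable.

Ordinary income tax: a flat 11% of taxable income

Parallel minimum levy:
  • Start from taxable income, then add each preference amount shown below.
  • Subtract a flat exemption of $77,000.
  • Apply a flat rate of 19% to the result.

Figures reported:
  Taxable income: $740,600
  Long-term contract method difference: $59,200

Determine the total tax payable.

$137,332

Parallel minimum levy:
  Adjusted income: $740,600 + $59,200 = $799,800
  Less exemption $77,000 → base $722,800
  $722,800 × 19% = $137,332

Ordinary income tax:
  $740,600 × 11% = $81,466

$137,332 > $81,466, so the parallel minimum levy is the binding amount.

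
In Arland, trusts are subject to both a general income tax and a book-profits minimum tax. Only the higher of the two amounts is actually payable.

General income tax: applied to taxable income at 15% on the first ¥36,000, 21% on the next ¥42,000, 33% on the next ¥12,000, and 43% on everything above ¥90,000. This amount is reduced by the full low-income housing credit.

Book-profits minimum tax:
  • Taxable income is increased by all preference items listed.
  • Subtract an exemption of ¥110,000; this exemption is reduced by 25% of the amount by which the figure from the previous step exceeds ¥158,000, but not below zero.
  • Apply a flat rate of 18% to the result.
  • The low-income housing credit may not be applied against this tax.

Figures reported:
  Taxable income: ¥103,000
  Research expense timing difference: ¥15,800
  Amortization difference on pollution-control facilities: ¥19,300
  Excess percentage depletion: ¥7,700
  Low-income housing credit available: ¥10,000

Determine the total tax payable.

General income tax:
  ¥36,000 × 15% = ¥5,400
  ¥42,000 × 21% = ¥8,820
  ¥12,000 × 33% = ¥3,960
  ¥13,000 × 43% = ¥5,590
  → ¥23,770
  Less low-income housing credit ¥10,000 → ¥13,770

Book-profits minimum tax:
  Adjusted income: ¥103,000 + ¥15,800 + ¥19,300 + ¥7,700 = ¥145,800
  Exemption: ¥145,800 ≤ ¥158,000, so full ¥110,000 applies
  Base: ¥145,800 − ¥110,000 = ¥35,800
  ¥35,800 × 18% = ¥6,444

¥13,770 > ¥6,444, so the general income tax governs.

¥13,770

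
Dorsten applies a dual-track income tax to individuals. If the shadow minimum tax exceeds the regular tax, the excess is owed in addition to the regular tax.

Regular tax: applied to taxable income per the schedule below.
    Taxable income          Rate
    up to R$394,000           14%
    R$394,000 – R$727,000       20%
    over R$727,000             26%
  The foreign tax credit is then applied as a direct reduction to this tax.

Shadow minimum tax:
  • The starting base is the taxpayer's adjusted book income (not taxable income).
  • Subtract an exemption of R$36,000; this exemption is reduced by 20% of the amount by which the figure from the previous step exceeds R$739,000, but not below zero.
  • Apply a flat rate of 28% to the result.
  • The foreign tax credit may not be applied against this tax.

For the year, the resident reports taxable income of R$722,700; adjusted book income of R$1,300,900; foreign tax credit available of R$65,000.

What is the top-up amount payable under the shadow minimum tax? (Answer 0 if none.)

R$308,352

Regular tax:
  R$394,000 × 14% = R$55,160
  R$328,700 × 20% = R$65,740
  → R$120,900
  Less foreign tax credit R$65,000 → R$55,900

Shadow minimum tax:
  Base (adjusted book income): R$1,300,900
  Exemption: 20% × (R$1,300,900 − R$739,000) = R$112,380 ≥ R$36,000, so the exemption is fully phased out
  Base: R$1,300,900 − R$0 = R$1,300,900
  R$1,300,900 × 28% = R$364,252

Excess of shadow minimum tax over regular tax: R$364,252 − R$55,900 = R$308,352.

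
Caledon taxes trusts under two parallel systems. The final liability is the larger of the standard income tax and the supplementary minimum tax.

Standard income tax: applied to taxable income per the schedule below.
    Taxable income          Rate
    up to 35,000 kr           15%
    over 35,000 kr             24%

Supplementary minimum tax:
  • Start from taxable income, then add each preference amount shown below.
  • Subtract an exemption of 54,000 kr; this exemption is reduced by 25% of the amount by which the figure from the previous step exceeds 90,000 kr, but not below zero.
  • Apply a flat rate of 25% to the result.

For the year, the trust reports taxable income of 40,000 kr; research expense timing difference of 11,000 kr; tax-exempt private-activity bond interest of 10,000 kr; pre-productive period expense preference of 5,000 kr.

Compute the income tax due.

6,450 kr

Supplementary minimum tax:
  Adjusted income: 40,000 kr + 11,000 kr + 10,000 kr + 5,000 kr = 66,000 kr
  Exemption: 66,000 kr ≤ 90,000 kr, so full 54,000 kr applies
  Base: 66,000 kr − 54,000 kr = 12,000 kr
  12,000 kr × 25% = 3,000 kr

Standard income tax:
  35,000 kr × 15% = 5,250 kr
  5,000 kr × 24% = 1,200 kr
  → 6,450 kr

6,450 kr > 3,000 kr, so the standard income tax governs.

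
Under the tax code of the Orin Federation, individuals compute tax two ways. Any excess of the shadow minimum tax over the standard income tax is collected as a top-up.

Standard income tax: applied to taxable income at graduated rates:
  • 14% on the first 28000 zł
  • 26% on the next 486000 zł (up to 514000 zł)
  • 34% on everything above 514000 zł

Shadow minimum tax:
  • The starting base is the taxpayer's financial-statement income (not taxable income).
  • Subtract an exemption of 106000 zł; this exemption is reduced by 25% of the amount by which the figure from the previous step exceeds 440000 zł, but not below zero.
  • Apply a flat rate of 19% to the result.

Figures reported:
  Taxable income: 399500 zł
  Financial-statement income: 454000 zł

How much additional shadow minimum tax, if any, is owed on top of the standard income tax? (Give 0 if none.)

0 zł

Standard income tax:
  28000 zł × 14% = 3920 zł
  371500 zł × 26% = 96590 zł
  → 100510 zł

Shadow minimum tax:
  Base (financial-statement income): 454000 zł
  Exemption: 106000 zł − 25% × (454000 zł − 440000 zł) = 106000 zł − 3500 zł = 102500 zł
  Base: 454000 zł − 102500 zł = 351500 zł
  351500 zł × 19% = 66785 zł

66785 zł ≤ 100510 zł, so no add-on is due.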